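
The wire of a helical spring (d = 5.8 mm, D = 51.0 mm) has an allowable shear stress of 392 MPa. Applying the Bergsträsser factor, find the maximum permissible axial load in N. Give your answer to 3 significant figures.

C = D/d = 51.0/5.8 = 8.7931
K_B = (4C+2)/(4C−3) = 37.172/32.172 = 1.1554
τ_max = K·8FD/(πd³) → F_max = τ_allow·πd³/(8DK)
F_max = 392·π·5.8³/(8·51.0·1.1554) = 2.4028e+05/471.41 = 509.71 N

510 N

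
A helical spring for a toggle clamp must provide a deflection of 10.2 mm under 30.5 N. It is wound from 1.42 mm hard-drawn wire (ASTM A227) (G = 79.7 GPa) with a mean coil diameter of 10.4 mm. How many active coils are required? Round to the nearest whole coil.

12

Required rate k = F/δ = 30.5/10.2 = 2.9902 N/mm
N_a = Gd⁴/(8D³k) = (79.7×10³ × 1.42⁴)/(8 × 10.4³ × 2.9902)
    = 324050 / 26908.5 = 12.04 → 12 coils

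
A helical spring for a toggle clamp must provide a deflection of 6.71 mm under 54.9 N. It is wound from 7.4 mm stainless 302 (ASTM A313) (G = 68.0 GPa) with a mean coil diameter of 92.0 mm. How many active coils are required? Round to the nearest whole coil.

4

Required rate k = F/δ = 54.9/6.71 = 8.1818 N/mm
N_a = Gd⁴/(8D³k) = (68.0×10³ × 7.4⁴)/(8 × 92.0³ × 8.1818)
    = 2.03909e+08 / 5.09687e+07 = 4.001 → 4 coils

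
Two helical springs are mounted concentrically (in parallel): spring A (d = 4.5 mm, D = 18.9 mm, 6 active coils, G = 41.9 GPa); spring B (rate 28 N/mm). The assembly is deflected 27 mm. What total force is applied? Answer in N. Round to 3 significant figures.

k_A = Gd⁴/(8D³N_a) = (41.9×10³)(4.5⁴)/(8·18.9³·6) = 53.02 N/mm
Parallel: k_eq = 53.02 + 28 = 81.02 N/mm
F = k_eq·δ = 81.02·27 = 2187.5 N

2190 N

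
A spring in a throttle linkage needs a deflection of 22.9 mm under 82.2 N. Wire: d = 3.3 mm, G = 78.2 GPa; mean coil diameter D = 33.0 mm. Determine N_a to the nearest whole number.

9

Required rate k = F/δ = 82.2/22.9 = 3.5895 N/mm
N_a = Gd⁴/(8D³k) = (78.2×10³ × 3.3⁴)/(8 × 33.0³ × 3.5895)
    = 9.2739e+06 / 1.03197e+06 = 8.987 → 9 coils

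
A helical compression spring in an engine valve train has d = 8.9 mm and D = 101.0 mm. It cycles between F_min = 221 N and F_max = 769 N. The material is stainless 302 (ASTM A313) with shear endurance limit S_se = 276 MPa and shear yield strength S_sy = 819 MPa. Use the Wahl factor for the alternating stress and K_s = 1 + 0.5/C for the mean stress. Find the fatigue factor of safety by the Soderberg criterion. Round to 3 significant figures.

1.57

C = D/d = 101.0/8.9 = 11.3483; K_W = (4C−1)/(4C−4)+0.615/C = 1.1267; K_s = 1+0.5/C = 1.0441
F_a = (F_max−F_min)/2 = 274 N; F_m = (F_max+F_min)/2 = 495 N
τ_a = K_W·8F_aD/(πd³) = 1.1267 × 99.964 = 112.63 MPa
τ_m = K_s·8F_mD/(πd³) = 1.0441 × 180.59 = 188.55 MPa
Soderberg: 1/n_f = τ_a/S_se + τ_m/S_sy = 112.63/276 + 188.55/819 = 0.40806 + 0.23022 = 0.63828
n_f = 1/0.63828 = 1.567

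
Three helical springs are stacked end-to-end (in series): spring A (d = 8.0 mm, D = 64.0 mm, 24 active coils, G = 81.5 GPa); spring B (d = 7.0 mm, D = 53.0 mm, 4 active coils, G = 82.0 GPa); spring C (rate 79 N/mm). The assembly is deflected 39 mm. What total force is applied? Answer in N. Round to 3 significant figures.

208 N

k_A = Gd⁴/(8D³N_a) = (81.5×10³)(8.0⁴)/(8·64.0³·24) = 6.6325 N/mm
k_B = Gd⁴/(8D³N_a) = (82.0×10³)(7.0⁴)/(8·53.0³·4) = 41.326 N/mm
Series: 1/k_eq = 1/6.6325 + 1/41.326 + 1/79 = 0.18763; k_eq = 5.3297 N/mm
F = k_eq·δ = 5.3297·39 = 207.86 N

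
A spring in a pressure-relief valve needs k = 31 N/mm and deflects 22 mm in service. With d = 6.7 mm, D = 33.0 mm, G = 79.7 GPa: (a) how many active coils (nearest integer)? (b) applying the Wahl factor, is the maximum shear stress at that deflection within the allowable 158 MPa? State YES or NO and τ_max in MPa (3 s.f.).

(a) 18 coils; (b) NO, τ_max = 251 MPa

N_a = Gd⁴/(8D³k) = (79.7×10³)(6.7⁴)/(8·33.0³·31) = 18.02 → N_a = 18
Actual rate k = Gd⁴/(8D³·18) = 31.035 N/mm
Working load F = kδ = 31.035·22 = 682.77 N
C = 33.0/6.7 = 4.9254; K_W = (4C−1)/(4C−4)+0.615/C = 1.3159
τ_max = K_W·8FD/(πd³) = 1.3159·190.77 = 251.04 MPa
τ_max > 158 MPa → exceeds allowable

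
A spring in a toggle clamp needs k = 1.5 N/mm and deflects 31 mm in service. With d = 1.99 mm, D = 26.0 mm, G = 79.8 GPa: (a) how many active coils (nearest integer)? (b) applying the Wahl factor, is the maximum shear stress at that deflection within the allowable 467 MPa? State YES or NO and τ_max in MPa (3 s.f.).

(a) 6 coils; (b) YES, τ_max = 429 MPa

N_a = Gd⁴/(8D³k) = (79.8×10³)(1.99⁴)/(8·26.0³·1.5) = 5.934 → N_a = 6
Actual rate k = Gd⁴/(8D³·6) = 1.4834 N/mm
Working load F = kδ = 1.4834·31 = 45.985 N
C = 26.0/1.99 = 13.0653; K_W = (4C−1)/(4C−4)+0.615/C = 1.1092
τ_max = K_W·8FD/(πd³) = 1.1092·386.34 = 428.54 MPa
τ_max ≤ 467 MPa → acceptable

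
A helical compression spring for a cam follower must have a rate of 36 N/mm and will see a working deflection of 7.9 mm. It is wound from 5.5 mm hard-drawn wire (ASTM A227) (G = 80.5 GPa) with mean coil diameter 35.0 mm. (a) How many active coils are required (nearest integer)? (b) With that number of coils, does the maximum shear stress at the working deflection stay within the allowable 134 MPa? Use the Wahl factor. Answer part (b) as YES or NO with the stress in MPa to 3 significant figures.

N_a = Gd⁴/(8D³k) = (80.5×10³)(5.5⁴)/(8·35.0³·36) = 5.966 → N_a = 6
Actual rate k = Gd⁴/(8D³·6) = 35.793 N/mm
Working load F = kδ = 35.793·7.9 = 282.77 N
C = 35.0/5.5 = 6.3636; K_W = (4C−1)/(4C−4)+0.615/C = 1.2365
τ_max = K_W·8FD/(πd³) = 1.2365·151.48 = 187.3 MPa
τ_max > 134 MPa → exceeds allowable

(a) 6 coils; (b) NO, τ_max = 187 MPa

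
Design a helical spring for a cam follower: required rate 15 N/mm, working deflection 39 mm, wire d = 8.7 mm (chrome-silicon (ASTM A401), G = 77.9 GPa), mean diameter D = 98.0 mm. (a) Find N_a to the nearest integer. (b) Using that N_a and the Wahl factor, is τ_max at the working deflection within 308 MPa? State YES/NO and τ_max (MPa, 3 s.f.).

(a) 4 coils; (b) YES, τ_max = 247 MPa

N_a = Gd⁴/(8D³k) = (77.9×10³)(8.7⁴)/(8·98.0³·15) = 3.951 → N_a = 4
Actual rate k = Gd⁴/(8D³·4) = 14.818 N/mm
Working load F = kδ = 14.818·39 = 577.9 N
C = 98.0/8.7 = 11.2644; K_W = (4C−1)/(4C−4)+0.615/C = 1.1277
τ_max = K_W·8FD/(πd³) = 1.1277·219.01 = 246.97 MPa
τ_max ≤ 308 MPa → acceptable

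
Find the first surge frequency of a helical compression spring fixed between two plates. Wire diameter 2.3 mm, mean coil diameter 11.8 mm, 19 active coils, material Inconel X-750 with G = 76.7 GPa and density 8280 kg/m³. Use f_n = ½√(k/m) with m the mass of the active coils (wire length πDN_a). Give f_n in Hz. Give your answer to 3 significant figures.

k = Gd⁴/(8D³N_a) = (76.7×10³)(2.3⁴)/(8·11.8³·19) = 8.5944 N/mm = 8594.4 N/m
Wire length L = πDN_a = π·11.8·19 = 704.35 mm
m = ρ·(πd²/4)·L = 8280 × 4.1548×10⁻⁶ m² × 0.70435 m = 0.02423 kg
f_n = ½√(k/m) = 0.5·√(8594.4/0.02423) = 0.5·√(3.547e+05) = 297.78 Hz

298 Hz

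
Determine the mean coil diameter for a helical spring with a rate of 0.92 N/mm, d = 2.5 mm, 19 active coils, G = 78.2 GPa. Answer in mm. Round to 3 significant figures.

28.0 mm

D = (Gd⁴/(8N_a·k))^(1/3) = (78.2×10³·2.5⁴/(8·19·0.92))^(1/3)
  = (21844.2)^(1/3) = 27.9541 mm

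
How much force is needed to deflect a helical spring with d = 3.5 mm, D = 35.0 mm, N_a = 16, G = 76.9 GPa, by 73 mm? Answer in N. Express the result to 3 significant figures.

153 N

k = Gd⁴/(8D³N_a) = (76.9×10³)(3.5⁴)/(8·35.0³·16) = 2.1027 N/mm
F = k·δ = 2.1027 × 73 = 153.5 N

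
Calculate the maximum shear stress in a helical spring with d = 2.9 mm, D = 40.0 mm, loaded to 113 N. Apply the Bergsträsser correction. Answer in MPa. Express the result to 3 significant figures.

Spring index C = D/d = 40.0/2.9 = 13.7931
K_B = (4C+2)/(4C−3) = 57.172/52.172 = 1.0958
τ₀ = 8FD/(πd³) = 8·113·40.0/(π·2.9³) = 36160/76.62 = 471.94 MPa
τ_max = K·τ₀ = 1.0958 × 471.94 = 517.17 MPa

517 MPa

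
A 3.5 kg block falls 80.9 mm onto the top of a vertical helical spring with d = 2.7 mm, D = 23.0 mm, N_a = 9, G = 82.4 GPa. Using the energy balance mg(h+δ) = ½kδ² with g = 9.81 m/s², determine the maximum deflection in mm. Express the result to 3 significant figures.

k = Gd⁴/(8D³N_a) = (82.4×10³)(2.7⁴)/(8·23.0³·9) = 4.9988 N/mm
W = mg = 3.5 × 9.81 = 34.335 N
½kδ² − Wδ − Wh = 0 → δ = (W + √(W² + 2kWh))/k
δ = (34.335 + √(1178.9 + 27770.4))/4.9988 = (34.335 + 170.14)/4.9988 = 40.906 mm

40.9 mm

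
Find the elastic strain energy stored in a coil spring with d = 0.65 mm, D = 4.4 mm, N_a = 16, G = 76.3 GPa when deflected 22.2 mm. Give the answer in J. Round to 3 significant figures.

k = Gd⁴/(8D³N_a) = (76.3×10³)(0.65⁴)/(8·4.4³·16) = 1.2491 N/mm
U = ½kδ² = 0.5 × 1.2491 × 22.2² = 307.81 N·mm = 0.30781 J

0.308 J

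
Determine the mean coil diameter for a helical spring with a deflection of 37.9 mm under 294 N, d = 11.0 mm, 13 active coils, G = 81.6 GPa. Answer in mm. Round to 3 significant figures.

114 mm

Required rate k = F/δ = 294/37.9 = 7.7573 N/mm
D = (Gd⁴/(8N_a·k))^(1/3) = (81.6×10³·11.0⁴/(8·13·7.7573))^(1/3)
  = (1.48088e+06)^(1/3) = 113.9829 mm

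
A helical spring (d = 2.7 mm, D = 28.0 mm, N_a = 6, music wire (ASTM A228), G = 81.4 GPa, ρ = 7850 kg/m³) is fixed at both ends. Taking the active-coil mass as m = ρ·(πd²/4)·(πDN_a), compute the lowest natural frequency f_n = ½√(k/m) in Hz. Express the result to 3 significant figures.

k = Gd⁴/(8D³N_a) = (81.4×10³)(2.7⁴)/(8·28.0³·6) = 4.1055 N/mm = 4105.5 N/m
Wire length L = πDN_a = π·28.0·6 = 527.79 mm
m = ρ·(πd²/4)·L = 7850 × 5.7256×10⁻⁶ m² × 0.52779 m = 0.023722 kg
f_n = ½√(k/m) = 0.5·√(4105.5/0.023722) = 0.5·√(1.7307e+05) = 208.01 Hz

208 Hz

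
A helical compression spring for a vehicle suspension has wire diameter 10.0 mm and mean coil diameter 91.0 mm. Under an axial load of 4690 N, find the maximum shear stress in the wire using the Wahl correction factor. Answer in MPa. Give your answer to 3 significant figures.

Spring index C = D/d = 91.0/10.0 = 9.1000
K_W = (4C−1)/(4C−4) + 0.615/C = 35.400/32.400 + 0.0676 = 1.1602
τ₀ = 8FD/(πd³) = 8·4690·91.0/(π·10.0³) = 3.41432e+06/3141.6 = 1086.8 MPa
τ_max = K·τ₀ = 1.1602 × 1086.8 = 1260.9 MPa

1260 MPa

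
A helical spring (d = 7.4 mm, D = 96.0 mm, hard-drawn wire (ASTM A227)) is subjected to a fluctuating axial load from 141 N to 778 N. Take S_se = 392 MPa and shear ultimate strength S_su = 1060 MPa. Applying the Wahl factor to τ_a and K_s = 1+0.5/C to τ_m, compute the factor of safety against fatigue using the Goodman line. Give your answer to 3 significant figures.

C = D/d = 96.0/7.4 = 12.9730; K_W = (4C−1)/(4C−4)+0.615/C = 1.1100; K_s = 1+0.5/C = 1.0385
F_a = (F_max−F_min)/2 = 318.5 N; F_m = (F_max+F_min)/2 = 459.5 N
τ_a = K_W·8F_aD/(πd³) = 1.1100 × 192.14 = 213.29 MPa
τ_m = K_s·8F_mD/(πd³) = 1.0385 × 277.21 = 287.89 MPa
Goodman: 1/n_f = τ_a/S_se + τ_m/S_su = 213.29/392 + 287.89/1060 = 0.54410 + 0.27159 = 0.8157
n_f = 1/0.8157 = 1.226

1.23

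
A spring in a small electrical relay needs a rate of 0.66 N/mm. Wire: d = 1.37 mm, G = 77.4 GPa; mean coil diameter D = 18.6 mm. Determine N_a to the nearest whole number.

8

N_a = Gd⁴/(8D³k) = (77.4×10³ × 1.37⁴)/(8 × 18.6³ × 0.66)
    = 272661 / 33976 = 8.025 → 8 coils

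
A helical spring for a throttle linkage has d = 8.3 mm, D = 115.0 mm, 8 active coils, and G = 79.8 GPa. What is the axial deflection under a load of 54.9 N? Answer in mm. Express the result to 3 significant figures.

k = Gd⁴/(8D³N_a) = (79.8×10³)(8.3⁴)/(8·115.0³·8) = 3.8908 N/mm
δ = F/k = 54.9 / 3.8908 = 14.11 mm

14.1 mm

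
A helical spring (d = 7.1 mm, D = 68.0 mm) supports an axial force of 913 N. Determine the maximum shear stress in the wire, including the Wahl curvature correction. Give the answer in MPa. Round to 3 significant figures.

509 MPa

Spring index C = D/d = 68.0/7.1 = 9.5775
K_W = (4C−1)/(4C−4) + 0.615/C = 37.310/34.310 + 0.0642 = 1.1517
τ₀ = 8FD/(πd³) = 8·913·68.0/(π·7.1³) = 496672/1124.4 = 441.72 MPa
τ_max = K·τ₀ = 1.1517 × 441.72 = 508.7 MPa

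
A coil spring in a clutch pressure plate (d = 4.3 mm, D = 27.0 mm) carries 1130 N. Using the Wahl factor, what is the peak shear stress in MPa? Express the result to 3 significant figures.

1210 MPa

Spring index C = D/d = 27.0/4.3 = 6.2791
K_W = (4C−1)/(4C−4) + 0.615/C = 24.116/21.116 + 0.0979 = 1.2400
τ₀ = 8FD/(πd³) = 8·1130·27.0/(π·4.3³) = 244080/249.78 = 977.19 MPa
τ_max = K·τ₀ = 1.2400 × 977.19 = 1211.7 MPa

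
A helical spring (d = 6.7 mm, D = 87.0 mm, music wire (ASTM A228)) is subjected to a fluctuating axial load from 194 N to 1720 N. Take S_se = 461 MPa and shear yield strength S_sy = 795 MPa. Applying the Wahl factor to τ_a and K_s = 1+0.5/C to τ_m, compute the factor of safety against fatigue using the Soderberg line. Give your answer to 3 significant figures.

0.440

C = D/d = 87.0/6.7 = 12.9851; K_W = (4C−1)/(4C−4)+0.615/C = 1.1099; K_s = 1+0.5/C = 1.0385
F_a = (F_max−F_min)/2 = 763 N; F_m = (F_max+F_min)/2 = 957 N
τ_a = K_W·8F_aD/(πd³) = 1.1099 × 562.03 = 623.82 MPa
τ_m = K_s·8F_mD/(πd³) = 1.0385 × 704.93 = 732.08 MPa
Soderberg: 1/n_f = τ_a/S_se + τ_m/S_sy = 623.82/461 + 732.08/795 = 1.35319 + 0.92085 = 2.274
n_f = 1/2.274 = 0.4397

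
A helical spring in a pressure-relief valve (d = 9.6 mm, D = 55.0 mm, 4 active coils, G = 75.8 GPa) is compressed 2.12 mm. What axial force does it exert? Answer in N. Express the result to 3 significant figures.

k = Gd⁴/(8D³N_a) = (75.8×10³)(9.6⁴)/(8·55.0³·4) = 120.92 N/mm
F = k·δ = 120.92 × 2.12 = 256.36 N

256 N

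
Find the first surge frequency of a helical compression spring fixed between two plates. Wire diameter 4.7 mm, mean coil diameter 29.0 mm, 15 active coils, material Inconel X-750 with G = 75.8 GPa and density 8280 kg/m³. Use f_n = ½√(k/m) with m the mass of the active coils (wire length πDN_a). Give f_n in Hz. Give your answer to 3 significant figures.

127 Hz

k = Gd⁴/(8D³N_a) = (75.8×10³)(4.7⁴)/(8·29.0³·15) = 12.638 N/mm = 12638 N/m
Wire length L = πDN_a = π·29.0·15 = 1366.6 mm
m = ρ·(πd²/4)·L = 8280 × 17.349×10⁻⁶ m² × 1.3666 m = 0.19632 kg
f_n = ½√(k/m) = 0.5·√(12638/0.19632) = 0.5·√(64377) = 126.86 Hz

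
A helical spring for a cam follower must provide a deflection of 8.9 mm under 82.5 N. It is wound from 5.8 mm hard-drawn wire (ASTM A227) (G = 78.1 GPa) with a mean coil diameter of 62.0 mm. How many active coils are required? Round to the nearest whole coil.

Required rate k = F/δ = 82.5/8.9 = 9.2697 N/mm
N_a = Gd⁴/(8D³k) = (78.1×10³ × 5.8⁴)/(8 × 62.0³ × 9.2697)
    = 8.83818e+07 / 1.76738e+07 = 5.001 → 5 coils

5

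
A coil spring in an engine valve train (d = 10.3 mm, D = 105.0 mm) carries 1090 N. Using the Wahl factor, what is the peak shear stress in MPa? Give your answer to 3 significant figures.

Spring index C = D/d = 105.0/10.3 = 10.1942
K_W = (4C−1)/(4C−4) + 0.615/C = 39.777/36.777 + 0.0603 = 1.1419
τ₀ = 8FD/(πd³) = 8·1090·105.0/(π·10.3³) = 915600/3432.9 = 266.71 MPa
τ_max = K·τ₀ = 1.1419 × 266.71 = 304.56 MPa

305 MPa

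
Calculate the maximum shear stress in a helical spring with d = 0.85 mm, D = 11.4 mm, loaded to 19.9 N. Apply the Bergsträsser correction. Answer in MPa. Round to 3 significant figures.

1030 MPa

Spring index C = D/d = 11.4/0.85 = 13.4118
K_B = (4C+2)/(4C−3) = 55.647/50.647 = 1.0987
τ₀ = 8FD/(πd³) = 8·19.9·11.4/(π·0.85³) = 1814.88/1.9293 = 940.68 MPa
τ_max = K·τ₀ = 1.0987 × 940.68 = 1033.5 MPa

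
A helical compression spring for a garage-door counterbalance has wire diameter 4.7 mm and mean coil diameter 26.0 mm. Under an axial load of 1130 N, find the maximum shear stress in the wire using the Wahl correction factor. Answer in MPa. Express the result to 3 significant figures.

Spring index C = D/d = 26.0/4.7 = 5.5319
K_W = (4C−1)/(4C−4) + 0.615/C = 21.128/18.128 + 0.1112 = 1.2767
τ₀ = 8FD/(πd³) = 8·1130·26.0/(π·4.7³) = 235040/326.17 = 720.61 MPa
τ_max = K·τ₀ = 1.2767 × 720.61 = 919.97 MPa

920 MPa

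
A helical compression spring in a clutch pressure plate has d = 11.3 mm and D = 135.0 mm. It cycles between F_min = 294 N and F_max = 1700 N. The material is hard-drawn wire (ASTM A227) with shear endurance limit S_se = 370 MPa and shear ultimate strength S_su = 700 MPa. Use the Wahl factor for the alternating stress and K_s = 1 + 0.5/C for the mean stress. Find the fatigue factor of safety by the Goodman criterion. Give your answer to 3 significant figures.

1.16

C = D/d = 135.0/11.3 = 11.9469; K_W = (4C−1)/(4C−4)+0.615/C = 1.1200; K_s = 1+0.5/C = 1.0419
F_a = (F_max−F_min)/2 = 703 N; F_m = (F_max+F_min)/2 = 997 N
τ_a = K_W·8F_aD/(πd³) = 1.1200 × 167.49 = 187.59 MPa
τ_m = K_s·8F_mD/(πd³) = 1.0419 × 237.54 = 247.48 MPa
Goodman: 1/n_f = τ_a/S_se + τ_m/S_su = 187.59/370 + 247.48/700 = 0.50700 + 0.35354 = 0.86054
n_f = 1/0.86054 = 1.162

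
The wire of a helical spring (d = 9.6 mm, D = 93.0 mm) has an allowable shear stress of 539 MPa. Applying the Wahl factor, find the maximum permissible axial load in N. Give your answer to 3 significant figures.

C = D/d = 93.0/9.6 = 9.6875
K_W = (4C−1)/(4C−4) + 0.615/C = 37.750/34.750 + 0.0635 = 1.1498
τ_max = K·8FD/(πd³) → F_max = τ_allow·πd³/(8DK)
F_max = 539·π·9.6³/(8·93.0·1.1498) = 1.4981e+06/855.46 = 1751.3 N

1750 N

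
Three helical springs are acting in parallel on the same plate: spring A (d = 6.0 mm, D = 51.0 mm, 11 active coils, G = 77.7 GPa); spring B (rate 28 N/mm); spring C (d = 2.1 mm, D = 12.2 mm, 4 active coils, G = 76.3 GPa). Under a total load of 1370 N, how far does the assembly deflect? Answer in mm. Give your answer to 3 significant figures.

22.0 mm

k_A = Gd⁴/(8D³N_a) = (77.7×10³)(6.0⁴)/(8·51.0³·11) = 8.6265 N/mm
k_C = Gd⁴/(8D³N_a) = (76.3×10³)(2.1⁴)/(8·12.2³·4) = 25.537 N/mm
Parallel: k_eq = 8.6265 + 28 + 25.537 = 62.164 N/mm
δ = F/k_eq = 1370/62.164 = 22.039 mm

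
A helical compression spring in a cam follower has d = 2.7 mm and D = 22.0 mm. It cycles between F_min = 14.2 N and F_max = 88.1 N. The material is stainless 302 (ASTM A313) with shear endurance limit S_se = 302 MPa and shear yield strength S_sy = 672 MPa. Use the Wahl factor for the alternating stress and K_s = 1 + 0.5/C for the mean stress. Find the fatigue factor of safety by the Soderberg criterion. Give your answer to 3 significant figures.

C = D/d = 22.0/2.7 = 8.1481; K_W = (4C−1)/(4C−4)+0.615/C = 1.1804; K_s = 1+0.5/C = 1.0614
F_a = (F_max−F_min)/2 = 36.95 N; F_m = (F_max+F_min)/2 = 51.15 N
τ_a = K_W·8F_aD/(πd³) = 1.1804 × 105.17 = 124.14 MPa
τ_m = K_s·8F_mD/(πd³) = 1.0614 × 145.59 = 154.52 MPa
Soderberg: 1/n_f = τ_a/S_se + τ_m/S_sy = 124.14/302 + 154.52/672 = 0.41106 + 0.22994 = 0.641
n_f = 1/0.641 = 1.56

1.56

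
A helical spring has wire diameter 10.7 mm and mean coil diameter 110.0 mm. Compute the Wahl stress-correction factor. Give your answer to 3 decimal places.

C = D/d = 110.0/10.7 = 10.2804
K_W = (4C−1)/(4C−4) + 0.615/C = 40.121/37.121 + 0.0598 = 1.1406

1.141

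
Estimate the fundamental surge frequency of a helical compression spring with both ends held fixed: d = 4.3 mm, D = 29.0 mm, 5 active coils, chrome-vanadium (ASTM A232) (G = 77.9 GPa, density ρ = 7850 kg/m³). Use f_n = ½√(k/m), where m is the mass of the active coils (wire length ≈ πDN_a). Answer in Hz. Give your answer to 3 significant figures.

363 Hz

k = Gd⁴/(8D³N_a) = (77.9×10³)(4.3⁴)/(8·29.0³·5) = 27.3 N/mm = 27300 N/m
Wire length L = πDN_a = π·29.0·5 = 455.53 mm
m = ρ·(πd²/4)·L = 7850 × 14.522×10⁻⁶ m² × 0.45553 m = 0.05193 kg
f_n = ½√(k/m) = 0.5·√(27300/0.05193) = 0.5·√(5.2571e+05) = 362.53 Hz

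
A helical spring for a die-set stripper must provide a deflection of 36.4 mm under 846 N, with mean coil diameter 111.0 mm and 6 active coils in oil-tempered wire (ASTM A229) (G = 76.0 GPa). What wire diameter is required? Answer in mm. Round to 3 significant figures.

Required rate k = F/δ = 846/36.4 = 23.242 N/mm
d = (8D³N_a·k / G)^(1/4) = (8·111.0³·6·23.242 / (76.0×10³))^0.25
  = (20075)^0.25 = 11.9033 mm

11.9 mm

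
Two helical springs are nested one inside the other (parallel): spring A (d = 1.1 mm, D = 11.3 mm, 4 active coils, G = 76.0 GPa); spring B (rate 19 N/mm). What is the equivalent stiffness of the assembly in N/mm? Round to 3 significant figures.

21.4 N/mm

k_A = Gd⁴/(8D³N_a) = (76.0×10³)(1.1⁴)/(8·11.3³·4) = 2.4099 N/mm
Parallel: k_eq = 2.4099 + 19 = 21.41 N/mm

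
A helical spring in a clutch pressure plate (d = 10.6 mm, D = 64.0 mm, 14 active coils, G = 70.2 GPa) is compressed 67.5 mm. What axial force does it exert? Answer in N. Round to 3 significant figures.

k = Gd⁴/(8D³N_a) = (70.2×10³)(10.6⁴)/(8·64.0³·14) = 30.186 N/mm
F = k·δ = 30.186 × 67.5 = 2037.5 N

2040 N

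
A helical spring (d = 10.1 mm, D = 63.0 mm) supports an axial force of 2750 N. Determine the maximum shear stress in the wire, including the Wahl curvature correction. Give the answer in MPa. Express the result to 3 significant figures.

532 MPa

Spring index C = D/d = 63.0/10.1 = 6.2376
K_W = (4C−1)/(4C−4) + 0.615/C = 23.950/20.950 + 0.0986 = 1.2418
τ₀ = 8FD/(πd³) = 8·2750·63.0/(π·10.1³) = 1.386e+06/3236.8 = 428.2 MPa
τ_max = K·τ₀ = 1.2418 × 428.2 = 531.74 MPa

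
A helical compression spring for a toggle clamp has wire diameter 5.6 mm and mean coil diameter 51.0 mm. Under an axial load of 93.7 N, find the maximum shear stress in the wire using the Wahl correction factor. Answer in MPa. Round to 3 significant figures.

Spring index C = D/d = 51.0/5.6 = 9.1071
K_W = (4C−1)/(4C−4) + 0.615/C = 35.429/32.429 + 0.0675 = 1.1600
τ₀ = 8FD/(πd³) = 8·93.7·51.0/(π·5.6³) = 38229.6/551.71 = 69.292 MPa
τ_max = K·τ₀ = 1.1600 × 69.292 = 80.382 MPa

80.4 MPa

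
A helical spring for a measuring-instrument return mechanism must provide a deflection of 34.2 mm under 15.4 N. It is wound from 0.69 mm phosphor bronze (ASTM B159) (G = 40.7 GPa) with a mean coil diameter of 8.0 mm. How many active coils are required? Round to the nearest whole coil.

Required rate k = F/δ = 15.4/34.2 = 0.45029 N/mm
N_a = Gd⁴/(8D³k) = (40.7×10³ × 0.69⁴)/(8 × 8.0³ × 0.45029)
    = 9225.52 / 1844.4 = 5.002 → 5 coils

5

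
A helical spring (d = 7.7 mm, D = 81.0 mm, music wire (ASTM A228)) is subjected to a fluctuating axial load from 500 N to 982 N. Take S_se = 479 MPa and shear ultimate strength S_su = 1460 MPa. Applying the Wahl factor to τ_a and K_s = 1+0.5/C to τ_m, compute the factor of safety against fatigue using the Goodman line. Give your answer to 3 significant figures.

2.01

C = D/d = 81.0/7.7 = 10.5195; K_W = (4C−1)/(4C−4)+0.615/C = 1.1372; K_s = 1+0.5/C = 1.0475
F_a = (F_max−F_min)/2 = 241 N; F_m = (F_max+F_min)/2 = 741 N
τ_a = K_W·8F_aD/(πd³) = 1.1372 × 108.89 = 123.83 MPa
τ_m = K_s·8F_mD/(πd³) = 1.0475 × 334.79 = 350.7 MPa
Goodman: 1/n_f = τ_a/S_se + τ_m/S_su = 123.83/479 + 350.7/1460 = 0.25852 + 0.24021 = 0.49872
n_f = 1/0.49872 = 2.005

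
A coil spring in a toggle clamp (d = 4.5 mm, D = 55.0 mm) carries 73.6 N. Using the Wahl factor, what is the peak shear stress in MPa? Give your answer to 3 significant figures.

Spring index C = D/d = 55.0/4.5 = 12.2222
K_W = (4C−1)/(4C−4) + 0.615/C = 47.889/44.889 + 0.0503 = 1.1171
τ₀ = 8FD/(πd³) = 8·73.6·55.0/(π·4.5³) = 32384/286.28 = 113.12 MPa
τ_max = K·τ₀ = 1.1171 × 113.12 = 126.37 MPa

126 MPa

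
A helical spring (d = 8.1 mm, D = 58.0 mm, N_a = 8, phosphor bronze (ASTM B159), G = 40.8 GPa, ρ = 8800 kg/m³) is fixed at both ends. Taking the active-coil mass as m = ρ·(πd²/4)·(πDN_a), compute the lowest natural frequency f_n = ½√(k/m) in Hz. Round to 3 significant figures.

72.9 Hz

k = Gd⁴/(8D³N_a) = (40.8×10³)(8.1⁴)/(8·58.0³·8) = 14.065 N/mm = 14065 N/m
Wire length L = πDN_a = π·58.0·8 = 1457.7 mm
m = ρ·(πd²/4)·L = 8800 × 51.53×10⁻⁶ m² × 1.4577 m = 0.66101 kg
f_n = ½√(k/m) = 0.5·√(14065/0.66101) = 0.5·√(21278) = 72.934 Hz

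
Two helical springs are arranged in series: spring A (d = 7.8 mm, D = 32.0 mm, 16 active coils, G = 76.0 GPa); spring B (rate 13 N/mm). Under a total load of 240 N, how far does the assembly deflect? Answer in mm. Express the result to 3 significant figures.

22.0 mm

k_A = Gd⁴/(8D³N_a) = (76.0×10³)(7.8⁴)/(8·32.0³·16) = 67.071 N/mm
Series: 1/k_eq = 1/67.071 + 1/13 = 0.091833; k_eq = 10.889 N/mm
δ = F/k_eq = 240/10.889 = 22.04 mm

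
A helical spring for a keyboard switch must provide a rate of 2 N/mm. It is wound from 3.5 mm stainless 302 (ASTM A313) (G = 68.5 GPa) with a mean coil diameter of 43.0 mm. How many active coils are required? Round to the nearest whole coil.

N_a = Gd⁴/(8D³k) = (68.5×10³ × 3.5⁴)/(8 × 43.0³ × 2)
    = 1.02793e+07 / 1.27211e+06 = 8.08 → 8 coils

8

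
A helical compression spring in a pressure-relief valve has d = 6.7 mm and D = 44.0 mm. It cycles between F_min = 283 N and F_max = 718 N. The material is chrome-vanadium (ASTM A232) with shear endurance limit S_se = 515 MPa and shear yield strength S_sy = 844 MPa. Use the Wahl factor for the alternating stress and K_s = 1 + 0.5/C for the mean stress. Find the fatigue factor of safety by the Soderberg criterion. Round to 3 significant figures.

C = D/d = 44.0/6.7 = 6.5672; K_W = (4C−1)/(4C−4)+0.615/C = 1.2284; K_s = 1+0.5/C = 1.0761
F_a = (F_max−F_min)/2 = 217.5 N; F_m = (F_max+F_min)/2 = 500.5 N
τ_a = K_W·8F_aD/(πd³) = 1.2284 × 81.027 = 99.53 MPa
τ_m = K_s·8F_mD/(πd³) = 1.0761 × 186.45 = 200.65 MPa
Soderberg: 1/n_f = τ_a/S_se + τ_m/S_sy = 99.53/515 + 200.65/844 = 0.19326 + 0.23774 = 0.431
n_f = 1/0.431 = 2.32

2.32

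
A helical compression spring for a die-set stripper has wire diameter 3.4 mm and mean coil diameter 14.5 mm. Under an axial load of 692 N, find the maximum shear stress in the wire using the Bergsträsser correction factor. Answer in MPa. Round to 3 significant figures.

881 MPa

Spring index C = D/d = 14.5/3.4 = 4.2647
K_B = (4C+2)/(4C−3) = 19.059/14.059 = 1.3556
τ₀ = 8FD/(πd³) = 8·692·14.5/(π·3.4³) = 80272/123.48 = 650.1 MPa
τ_max = K·τ₀ = 1.3556 × 650.1 = 881.3 MPa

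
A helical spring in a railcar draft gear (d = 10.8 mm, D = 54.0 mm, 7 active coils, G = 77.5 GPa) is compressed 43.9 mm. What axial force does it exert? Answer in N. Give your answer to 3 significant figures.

5250 N

k = Gd⁴/(8D³N_a) = (77.5×10³)(10.8⁴)/(8·54.0³·7) = 119.57 N/mm
F = k·δ = 119.57 × 43.9 = 5249.2 N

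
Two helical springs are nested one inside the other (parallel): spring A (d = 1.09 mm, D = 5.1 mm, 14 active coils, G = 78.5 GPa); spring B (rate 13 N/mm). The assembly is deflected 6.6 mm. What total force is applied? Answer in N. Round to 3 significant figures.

135 N

k_A = Gd⁴/(8D³N_a) = (78.5×10³)(1.09⁴)/(8·5.1³·14) = 7.4584 N/mm
Parallel: k_eq = 7.4584 + 13 = 20.458 N/mm
F = k_eq·δ = 20.458·6.6 = 135.03 N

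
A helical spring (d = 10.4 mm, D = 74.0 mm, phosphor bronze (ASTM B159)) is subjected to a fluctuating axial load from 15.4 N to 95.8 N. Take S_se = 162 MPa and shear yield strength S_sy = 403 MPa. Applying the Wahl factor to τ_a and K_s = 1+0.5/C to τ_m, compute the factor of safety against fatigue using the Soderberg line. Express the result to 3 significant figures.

C = D/d = 74.0/10.4 = 7.1154; K_W = (4C−1)/(4C−4)+0.615/C = 1.2091; K_s = 1+0.5/C = 1.0703
F_a = (F_max−F_min)/2 = 40.2 N; F_m = (F_max+F_min)/2 = 55.6 N
τ_a = K_W·8F_aD/(πd³) = 1.2091 × 6.7344 = 8.1424 MPa
τ_m = K_s·8F_mD/(πd³) = 1.0703 × 9.3142 = 9.9687 MPa
Soderberg: 1/n_f = τ_a/S_se + τ_m/S_sy = 8.1424/162 + 9.9687/403 = 0.05026 + 0.02474 = 0.074998
n_f = 1/0.074998 = 13.33

13.3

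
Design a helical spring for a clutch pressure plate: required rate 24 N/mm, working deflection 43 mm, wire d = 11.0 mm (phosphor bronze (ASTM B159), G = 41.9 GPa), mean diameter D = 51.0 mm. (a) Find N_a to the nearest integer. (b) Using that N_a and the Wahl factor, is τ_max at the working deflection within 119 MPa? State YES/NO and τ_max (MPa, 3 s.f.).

N_a = Gd⁴/(8D³k) = (41.9×10³)(11.0⁴)/(8·51.0³·24) = 24.09 → N_a = 24
Actual rate k = Gd⁴/(8D³·24) = 24.086 N/mm
Working load F = kδ = 24.086·43 = 1035.7 N
C = 51.0/11.0 = 4.6364; K_W = (4C−1)/(4C−4)+0.615/C = 1.3389
τ_max = K_W·8FD/(πd³) = 1.3389·101.06 = 135.31 MPa
τ_max > 119 MPa → exceeds allowable

(a) 24 coils; (b) NO, τ_max = 135 MPa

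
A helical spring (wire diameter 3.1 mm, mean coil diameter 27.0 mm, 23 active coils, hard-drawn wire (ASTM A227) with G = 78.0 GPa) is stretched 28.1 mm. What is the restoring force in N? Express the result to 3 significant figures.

55.9 N

k = Gd⁴/(8D³N_a) = (78.0×10³)(3.1⁴)/(8·27.0³·23) = 1.989 N/mm
F = k·δ = 1.989 × 28.1 = 55.891 N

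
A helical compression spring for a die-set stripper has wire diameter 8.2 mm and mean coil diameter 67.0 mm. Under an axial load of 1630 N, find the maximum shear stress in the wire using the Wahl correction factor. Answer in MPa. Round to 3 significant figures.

595 MPa

Spring index C = D/d = 67.0/8.2 = 8.1707
K_W = (4C−1)/(4C−4) + 0.615/C = 31.683/28.683 + 0.0753 = 1.1799
τ₀ = 8FD/(πd³) = 8·1630·67.0/(π·8.2³) = 873680/1732.2 = 504.38 MPa
τ_max = K·τ₀ = 1.1799 × 504.38 = 595.1 MPa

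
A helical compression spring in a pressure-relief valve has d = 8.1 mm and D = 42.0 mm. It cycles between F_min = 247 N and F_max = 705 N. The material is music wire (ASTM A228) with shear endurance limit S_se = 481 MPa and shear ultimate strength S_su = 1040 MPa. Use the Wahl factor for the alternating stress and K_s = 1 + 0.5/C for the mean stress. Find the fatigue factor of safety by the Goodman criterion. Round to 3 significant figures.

C = D/d = 42.0/8.1 = 5.1852; K_W = (4C−1)/(4C−4)+0.615/C = 1.2978; K_s = 1+0.5/C = 1.0964
F_a = (F_max−F_min)/2 = 229 N; F_m = (F_max+F_min)/2 = 476 N
τ_a = K_W·8F_aD/(πd³) = 1.2978 × 46.086 = 59.811 MPa
τ_m = K_s·8F_mD/(πd³) = 1.0964 × 95.795 = 105.03 MPa
Goodman: 1/n_f = τ_a/S_se + τ_m/S_su = 59.811/481 + 105.03/1040 = 0.12435 + 0.10099 = 0.22534
n_f = 1/0.22534 = 4.438

4.44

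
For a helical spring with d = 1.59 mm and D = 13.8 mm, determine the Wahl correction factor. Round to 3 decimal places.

C = D/d = 13.8/1.59 = 8.6792
K_W = (4C−1)/(4C−4) + 0.615/C = 33.717/30.717 + 0.0709 = 1.1685

1.169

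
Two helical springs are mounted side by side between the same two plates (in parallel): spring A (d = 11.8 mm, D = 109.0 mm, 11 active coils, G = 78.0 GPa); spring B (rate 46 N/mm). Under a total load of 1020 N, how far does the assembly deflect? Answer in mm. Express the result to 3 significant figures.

k_A = Gd⁴/(8D³N_a) = (78.0×10³)(11.8⁴)/(8·109.0³·11) = 13.27 N/mm
Parallel: k_eq = 13.27 + 46 = 59.27 N/mm
δ = F/k_eq = 1020/59.27 = 17.209 mm

17.2 mm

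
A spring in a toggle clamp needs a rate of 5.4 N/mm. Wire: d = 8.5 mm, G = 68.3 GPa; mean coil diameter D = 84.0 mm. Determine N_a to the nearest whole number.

N_a = Gd⁴/(8D³k) = (68.3×10³ × 8.5⁴)/(8 × 84.0³ × 5.4)
    = 3.5653e+08 / 2.56048e+07 = 13.92 → 14 coils

14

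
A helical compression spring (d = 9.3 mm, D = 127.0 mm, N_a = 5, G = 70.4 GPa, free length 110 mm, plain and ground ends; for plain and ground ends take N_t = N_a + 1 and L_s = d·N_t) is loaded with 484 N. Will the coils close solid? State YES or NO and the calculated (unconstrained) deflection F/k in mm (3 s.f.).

YES, δ = 75.3 mm

k = Gd⁴/(8D³N_a) = (70.4×10³)(9.3⁴)/(8·127.0³·5) = 6.4274 N/mm
N_t = 6; L_s = 9.3·6 = 55.8 mm; δ_solid = L₀ − L_s = 110 − 55.8 = 54.2 mm
δ = F/k = 484/6.4274 = 75.303 mm
δ ≥ δ_solid → spring goes solid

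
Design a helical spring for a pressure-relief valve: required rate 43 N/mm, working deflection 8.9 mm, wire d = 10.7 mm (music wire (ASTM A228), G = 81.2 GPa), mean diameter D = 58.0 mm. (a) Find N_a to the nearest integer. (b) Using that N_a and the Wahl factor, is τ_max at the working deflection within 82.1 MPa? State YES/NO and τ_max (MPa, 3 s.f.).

(a) 16 coils; (b) YES, τ_max = 58.7 MPa

N_a = Gd⁴/(8D³k) = (81.2×10³)(10.7⁴)/(8·58.0³·43) = 15.86 → N_a = 16
Actual rate k = Gd⁴/(8D³·16) = 42.618 N/mm
Working load F = kδ = 42.618·8.9 = 379.3 N
C = 58.0/10.7 = 5.4206; K_W = (4C−1)/(4C−4)+0.615/C = 1.2831
τ_max = K_W·8FD/(πd³) = 1.2831·45.73 = 58.677 MPa
τ_max ≤ 82.1 MPa → acceptable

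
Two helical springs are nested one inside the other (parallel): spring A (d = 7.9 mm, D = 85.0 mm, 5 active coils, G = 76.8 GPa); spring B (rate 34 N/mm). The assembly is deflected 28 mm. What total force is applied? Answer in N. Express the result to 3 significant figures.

k_A = Gd⁴/(8D³N_a) = (76.8×10³)(7.9⁴)/(8·85.0³·5) = 12.177 N/mm
Parallel: k_eq = 12.177 + 34 = 46.177 N/mm
F = k_eq·δ = 46.177·28 = 1293 N

1290 N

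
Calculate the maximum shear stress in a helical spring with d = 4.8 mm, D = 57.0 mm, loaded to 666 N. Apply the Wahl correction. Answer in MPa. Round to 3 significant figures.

Spring index C = D/d = 57.0/4.8 = 11.8750
K_W = (4C−1)/(4C−4) + 0.615/C = 46.500/43.500 + 0.0518 = 1.1208
τ₀ = 8FD/(πd³) = 8·666·57.0/(π·4.8³) = 303696/347.44 = 874.11 MPa
τ_max = K·τ₀ = 1.1208 × 874.11 = 979.66 MPa

980 MPa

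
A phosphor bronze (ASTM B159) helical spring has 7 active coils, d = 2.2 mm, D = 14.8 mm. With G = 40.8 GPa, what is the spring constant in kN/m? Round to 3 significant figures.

5.26 kN/m

k = Gd⁴/(8D³N_a) = (40.8×10³ × 2.2⁴) / (8 × 14.8³ × 7)
  = 955764 / 181540 = 5.2647 N/mm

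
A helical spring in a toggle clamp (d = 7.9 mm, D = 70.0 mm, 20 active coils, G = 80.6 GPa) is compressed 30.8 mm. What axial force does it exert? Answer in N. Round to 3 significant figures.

176 N

k = Gd⁴/(8D³N_a) = (80.6×10³)(7.9⁴)/(8·70.0³·20) = 5.7204 N/mm
F = k·δ = 5.7204 × 30.8 = 176.19 N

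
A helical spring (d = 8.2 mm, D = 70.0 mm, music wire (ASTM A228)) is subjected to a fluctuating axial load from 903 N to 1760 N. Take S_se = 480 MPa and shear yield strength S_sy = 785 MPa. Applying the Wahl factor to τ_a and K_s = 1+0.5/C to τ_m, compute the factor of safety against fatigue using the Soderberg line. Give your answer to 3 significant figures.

C = D/d = 70.0/8.2 = 8.5366; K_W = (4C−1)/(4C−4)+0.615/C = 1.1716; K_s = 1+0.5/C = 1.0586
F_a = (F_max−F_min)/2 = 428.5 N; F_m = (F_max+F_min)/2 = 1331.5 N
τ_a = K_W·8F_aD/(πd³) = 1.1716 × 138.53 = 162.3 MPa
τ_m = K_s·8F_mD/(πd³) = 1.0586 × 430.46 = 455.68 MPa
Soderberg: 1/n_f = τ_a/S_se + τ_m/S_sy = 162.3/480 + 455.68/785 = 0.33812 + 0.58048 = 0.9186
n_f = 1/0.9186 = 1.089

1.09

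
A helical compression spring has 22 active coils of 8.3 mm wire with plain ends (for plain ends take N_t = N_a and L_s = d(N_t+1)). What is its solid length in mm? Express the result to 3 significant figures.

191 mm

plain ends: N_t = N_a = 22
L_s = d·(N_t+1) = 8.3 × 23 = 190.9 mm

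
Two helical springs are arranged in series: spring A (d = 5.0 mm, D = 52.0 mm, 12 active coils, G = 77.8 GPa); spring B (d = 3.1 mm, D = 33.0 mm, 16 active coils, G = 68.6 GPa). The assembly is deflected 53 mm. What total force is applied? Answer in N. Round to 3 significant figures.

52.8 N

k_A = Gd⁴/(8D³N_a) = (77.8×10³)(5.0⁴)/(8·52.0³·12) = 3.6023 N/mm
k_B = Gd⁴/(8D³N_a) = (68.6×10³)(3.1⁴)/(8·33.0³·16) = 1.3773 N/mm
Series: 1/k_eq = 1/3.6023 + 1/1.3773 = 1.0037; k_eq = 0.99634 N/mm
F = k_eq·δ = 0.99634·53 = 52.806 N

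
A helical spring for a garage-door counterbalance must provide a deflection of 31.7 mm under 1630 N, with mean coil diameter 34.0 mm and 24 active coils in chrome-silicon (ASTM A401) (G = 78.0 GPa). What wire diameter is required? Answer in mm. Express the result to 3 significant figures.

8.40 mm

Required rate k = F/δ = 1630/31.7 = 51.42 N/mm
d = (8D³N_a·k / G)^(1/4) = (8·34.0³·24·51.42 / (78.0×10³))^0.25
  = (4974.8)^0.25 = 8.3983 mm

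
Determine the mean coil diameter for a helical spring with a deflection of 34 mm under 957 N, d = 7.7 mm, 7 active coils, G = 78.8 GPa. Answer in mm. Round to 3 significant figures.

56.0 mm

Required rate k = F/δ = 957/34 = 28.147 N/mm
D = (Gd⁴/(8N_a·k))^(1/3) = (78.8×10³·7.7⁴/(8·7·28.147))^(1/3)
  = (175739)^(1/3) = 56.0131 mm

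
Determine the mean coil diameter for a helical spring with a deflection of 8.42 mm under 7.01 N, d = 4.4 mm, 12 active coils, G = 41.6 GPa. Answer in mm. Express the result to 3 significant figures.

Required rate k = F/δ = 7.01/8.42 = 0.83254 N/mm
D = (Gd⁴/(8N_a·k))^(1/3) = (41.6×10³·4.4⁴/(8·12·0.83254))^(1/3)
  = (195086)^(1/3) = 57.9975 mm

58.0 mm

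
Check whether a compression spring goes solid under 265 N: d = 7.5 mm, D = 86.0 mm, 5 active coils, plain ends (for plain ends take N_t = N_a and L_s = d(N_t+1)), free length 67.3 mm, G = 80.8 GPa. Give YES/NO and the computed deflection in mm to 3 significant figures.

k = Gd⁴/(8D³N_a) = (80.8×10³)(7.5⁴)/(8·86.0³·5) = 10.048 N/mm
N_t = 5; L_s = 7.5·6 = 45 mm; δ_solid = L₀ − L_s = 67.3 − 45 = 22.3 mm
δ = F/k = 265/10.048 = 26.372 mm
δ ≥ δ_solid → spring goes solid

YES, δ = 26.4 mm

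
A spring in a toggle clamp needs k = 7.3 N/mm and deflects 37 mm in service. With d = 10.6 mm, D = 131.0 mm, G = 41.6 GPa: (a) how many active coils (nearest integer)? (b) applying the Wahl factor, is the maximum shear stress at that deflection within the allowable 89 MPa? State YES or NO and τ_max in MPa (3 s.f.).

(a) 4 coils; (b) YES, τ_max = 84.4 MPa

N_a = Gd⁴/(8D³k) = (41.6×10³)(10.6⁴)/(8·131.0³·7.3) = 4 → N_a = 4
Actual rate k = Gd⁴/(8D³·4) = 7.3005 N/mm
Working load F = kδ = 7.3005·37 = 270.12 N
C = 131.0/10.6 = 12.3585; K_W = (4C−1)/(4C−4)+0.615/C = 1.1158
τ_max = K_W·8FD/(πd³) = 1.1158·75.657 = 84.417 MPa
τ_max ≤ 89 MPa → acceptable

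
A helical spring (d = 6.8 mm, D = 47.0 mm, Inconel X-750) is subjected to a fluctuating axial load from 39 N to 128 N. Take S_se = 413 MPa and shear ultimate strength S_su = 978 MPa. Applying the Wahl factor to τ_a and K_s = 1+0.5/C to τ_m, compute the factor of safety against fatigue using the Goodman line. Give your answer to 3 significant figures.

C = D/d = 47.0/6.8 = 6.9118; K_W = (4C−1)/(4C−4)+0.615/C = 1.2158; K_s = 1+0.5/C = 1.0723
F_a = (F_max−F_min)/2 = 44.5 N; F_m = (F_max+F_min)/2 = 83.5 N
τ_a = K_W·8F_aD/(πd³) = 1.2158 × 16.938 = 20.594 MPa
τ_m = K_s·8F_mD/(πd³) = 1.0723 × 31.783 = 34.082 MPa
Goodman: 1/n_f = τ_a/S_se + τ_m/S_su = 20.594/413 + 34.082/978 = 0.04987 + 0.03485 = 0.084714
n_f = 1/0.084714 = 11.8

11.8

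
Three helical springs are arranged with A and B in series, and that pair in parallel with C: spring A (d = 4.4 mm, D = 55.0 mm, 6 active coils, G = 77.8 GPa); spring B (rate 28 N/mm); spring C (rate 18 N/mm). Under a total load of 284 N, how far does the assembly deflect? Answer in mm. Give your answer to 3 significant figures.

k_A = Gd⁴/(8D³N_a) = (77.8×10³)(4.4⁴)/(8·55.0³·6) = 3.6514 N/mm
Springs A,B series: k_AB = 1/(1/3.6514+1/28) = 3.2302 N/mm; parallel with C: k_eq = 3.2302+18 = 21.23 N/mm
δ = F/k_eq = 284/21.23 = 13.377 mm

13.4 mm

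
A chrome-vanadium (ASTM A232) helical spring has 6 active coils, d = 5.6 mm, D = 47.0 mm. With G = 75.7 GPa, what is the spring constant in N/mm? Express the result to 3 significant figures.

k = Gd⁴/(8D³N_a) = (75.7×10³ × 5.6⁴) / (8 × 47.0³ × 6)
  = 7.44471e+07 / 4.9835e+06 = 14.939 N/mm

14.9 N/mm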